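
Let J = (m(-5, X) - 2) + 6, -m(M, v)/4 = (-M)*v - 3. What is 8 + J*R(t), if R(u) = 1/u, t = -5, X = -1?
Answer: ⅘ ≈ 0.80000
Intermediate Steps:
m(M, v) = 12 + 4*M*v (m(M, v) = -4*((-M)*v - 3) = -4*(-M*v - 3) = -4*(-3 - M*v) = 12 + 4*M*v)
J = 36 (J = ((12 + 4*(-5)*(-1)) - 2) + 6 = ((12 + 20) - 2) + 6 = (32 - 2) + 6 = 30 + 6 = 36)
8 + J*R(t) = 8 + 36/(-5) = 8 + 36*(-⅕) = 8 - 36/5 = ⅘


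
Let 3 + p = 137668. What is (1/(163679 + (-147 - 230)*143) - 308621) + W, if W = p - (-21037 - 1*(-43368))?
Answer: -21216727415/109768 ≈ -1.9329e+5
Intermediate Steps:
p = 137665 (p = -3 + 137668 = 137665)
W = 115334 (W = 137665 - (-21037 - 1*(-43368)) = 137665 - (-21037 + 43368) = 137665 - 1*22331 = 137665 - 22331 = 115334)
(1/(163679 + (-147 - 230)*143) - 308621) + W = (1/(163679 + (-147 - 230)*143) - 308621) + 115334 = (1/(163679 - 377*143) - 308621) + 115334 = (1/(163679 - 53911) - 308621) + 115334 = (1/109768 - 308621) + 115334 = -33876709927/109768 + 115334 = -21216727415/109768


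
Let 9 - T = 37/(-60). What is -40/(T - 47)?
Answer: 2400/2243 ≈ 1.0700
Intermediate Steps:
T = 577/60 (T = 9 - 37/(-60) = 9 - 37*(-1)/60 = 9 - 1*(-37/60) = 9 + 37/60 = 577/60 ≈ 9.6167)
-40/(T - 47) = -40/(577/60 - 47) = -40/(-2243/60) = -60/2243*(-40) = 2400/2243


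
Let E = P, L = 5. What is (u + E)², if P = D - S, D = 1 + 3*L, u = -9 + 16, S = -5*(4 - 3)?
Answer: 784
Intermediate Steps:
S = -5 (S = -5*1 = -5)
u = 7
D = 16 (D = 1 + 3*5 = 1 + 15 = 16)
P = 21 (P = 16 - 1*(-5) = 16 + 5 = 21)
E = 21
(u + E)² = (7 + 21)² = 28² = 784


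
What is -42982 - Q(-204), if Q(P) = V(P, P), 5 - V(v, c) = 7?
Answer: -42980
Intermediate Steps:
V(v, c) = -2 (V(v, c) = 5 - 1*7 = 5 - 7 = -2)
Q(P) = -2
-42982 - Q(-204) = -42982 - 1*(-2) = -42982 + 2 = -42980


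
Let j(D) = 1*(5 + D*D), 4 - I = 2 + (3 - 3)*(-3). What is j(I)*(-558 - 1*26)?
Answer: -5256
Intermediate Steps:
I = 2 (I = 4 - (2 + (3 - 3)*(-3)) = 4 - (2 + 0*(-3)) = 4 - (2 + 0) = 4 - 1*2 = 4 - 2 = 2)
j(D) = 5 + D² (j(D) = 1*(5 + D²) = 5 + D²)
j(I)*(-558 - 1*26) = (5 + 2²)*(-558 - 1*26) = (5 + 4)*(-558 - 26) = 9*(-584) = -5256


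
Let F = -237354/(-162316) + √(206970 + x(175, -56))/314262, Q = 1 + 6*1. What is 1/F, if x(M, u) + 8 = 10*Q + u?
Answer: 274285308882362778/401085853507768859 - 33424389254256*√66/401085853507768859 ≈ 0.68318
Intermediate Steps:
Q = 7 (Q = 1 + 6 = 7)
x(M, u) = 62 + u (x(M, u) = -8 + (10*7 + u) = -8 + (70 + u) = 62 + u)
F = 6981/4774 + 28*√66/157131 (F = -237354/(-162316) + √(206970 + (62 - 56))/314262 = -237354*(-1/162316) + √(206970 + 6)*(1/314262) = 6981/4774 + √206976*(1/314262) = 6981/4774 + (56*√66)*(1/314262) = 6981/4774 + 28*√66/157131 ≈ 1.4637)
1/F = 1/(6981/4774 + 28*√66/157131)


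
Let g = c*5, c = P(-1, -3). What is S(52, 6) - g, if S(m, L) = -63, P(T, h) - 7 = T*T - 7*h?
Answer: -208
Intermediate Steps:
P(T, h) = 7 + T**2 - 7*h (P(T, h) = 7 + (T*T - 7*h) = 7 + (T**2 - 7*h) = 7 + T**2 - 7*h)
c = 29 (c = 7 + (-1)**2 - 7*(-3) = 7 + 1 + 21 = 29)
g = 145 (g = 29*5 = 145)
S(52, 6) - g = -63 - 1*145 = -63 - 145 = -208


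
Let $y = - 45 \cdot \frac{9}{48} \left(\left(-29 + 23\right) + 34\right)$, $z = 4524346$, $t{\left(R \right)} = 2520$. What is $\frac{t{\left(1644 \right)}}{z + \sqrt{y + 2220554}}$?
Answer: $\frac{45605407680}{81878818029593} - \frac{5040 \sqrt{8881271}}{81878818029593} \approx 0.0005568$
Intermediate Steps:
$y = - \frac{945}{4}$ ($y = - 45 \cdot 9 \cdot \frac{1}{48} \left(-6 + 34\right) = \left(-45\right) \frac{3}{16} \cdot 28 = \left(- \frac{135}{16}\right) 28 = - \frac{945}{4} \approx -236.25$)
$\frac{t{\left(1644 \right)}}{z + \sqrt{y + 2220554}} = \frac{2520}{4524346 + \sqrt{- \frac{945}{4} + 2220554}} = \frac{2520}{4524346 + \sqrt{\frac{8881271}{4}}} = \frac{2520}{4524346 + \frac{\sqrt{8881271}}{2}}$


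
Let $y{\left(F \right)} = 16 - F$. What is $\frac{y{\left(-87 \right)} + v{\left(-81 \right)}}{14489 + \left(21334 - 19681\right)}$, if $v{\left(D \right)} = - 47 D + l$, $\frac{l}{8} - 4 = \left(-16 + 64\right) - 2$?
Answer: $\frac{2155}{8071} \approx 0.26701$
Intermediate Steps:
$l = 400$ ($l = 32 + 8 \left(\left(-16 + 64\right) - 2\right) = 32 + 8 \left(48 - 2\right) = 32 + 8 \cdot 46 = 32 + 368 = 400$)
$v{\left(D \right)} = 400 - 47 D$ ($v{\left(D \right)} = - 47 D + 400 = 400 - 47 D$)
$\frac{y{\left(-87 \right)} + v{\left(-81 \right)}}{14489 + \left(21334 - 19681\right)} = \frac{\left(16 - -87\right) + \left(400 - -3807\right)}{14489 + \left(21334 - 19681\right)} = \frac{\left(16 + 87\right) + \left(400 + 3807\right)}{14489 + 1653} = \frac{103 + 4207}{16142} = 4310 \cdot \frac{1}{16142} = \frac{2155}{8071}$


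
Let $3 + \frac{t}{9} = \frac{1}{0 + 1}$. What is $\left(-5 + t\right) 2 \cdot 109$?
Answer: $-5014$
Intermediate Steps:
$t = -18$ ($t = -27 + \frac{9}{0 + 1} = -27 + \frac{9}{1} = -27 + 9 \cdot 1 = -27 + 9 = -18$)
$\left(-5 + t\right) 2 \cdot 109 = \left(-5 - 18\right) 2 \cdot 109 = \left(-23\right) 2 \cdot 109 = \left(-46\right) 109 = -5014$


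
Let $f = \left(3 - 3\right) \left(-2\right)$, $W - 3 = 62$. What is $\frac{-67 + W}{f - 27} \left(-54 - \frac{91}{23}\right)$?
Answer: $- \frac{2666}{621} \approx -4.2931$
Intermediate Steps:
$W = 65$ ($W = 3 + 62 = 65$)
$f = 0$ ($f = 0 \left(-2\right) = 0$)
$\frac{-67 + W}{f - 27} \left(-54 - \frac{91}{23}\right) = \frac{-67 + 65}{0 - 27} \left(-54 - \frac{91}{23}\right) = - \frac{2}{-27} \left(-54 - \frac{91}{23}\right) = \left(-2\right) \left(- \frac{1}{27}\right) \left(-54 - \frac{91}{23}\right) = \frac{2}{27} \left(- \frac{1333}{23}\right) = - \frac{2666}{621}$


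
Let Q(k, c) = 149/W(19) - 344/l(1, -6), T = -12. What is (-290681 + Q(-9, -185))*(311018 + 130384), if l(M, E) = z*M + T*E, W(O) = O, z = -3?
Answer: -56069684354164/437 ≈ -1.2831e+11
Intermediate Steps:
l(M, E) = -12*E - 3*M (l(M, E) = -3*M - 12*E = -12*E - 3*M)
Q(k, c) = 3745/1311 (Q(k, c) = 149/19 - 344/(-12*(-6) - 3*1) = 149*(1/19) - 344/(72 - 3) = 149/19 - 344/69 = 3745/1311)
(-290681 + Q(-9, -185))*(311018 + 130384) = (-290681 + 3745/1311)*(311018 + 130384) = -381079046/1311*441402 = -56069684354164/437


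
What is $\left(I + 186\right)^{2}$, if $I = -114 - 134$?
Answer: $3844$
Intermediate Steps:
$I = -248$
$\left(I + 186\right)^{2} = \left(-248 + 186\right)^{2} = \left(-62\right)^{2} = 3844$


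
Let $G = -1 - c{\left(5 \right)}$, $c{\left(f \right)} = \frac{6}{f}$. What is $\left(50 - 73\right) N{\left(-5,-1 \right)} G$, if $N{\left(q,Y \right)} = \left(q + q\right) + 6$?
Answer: $- \frac{1012}{5} \approx -202.4$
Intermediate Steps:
$N{\left(q,Y \right)} = 6 + 2 q$ ($N{\left(q,Y \right)} = 2 q + 6 = 6 + 2 q$)
$G = - \frac{11}{5}$ ($G = -1 - \frac{6}{5} = - \frac{11}{5} \approx -2.2$)
$\left(50 - 73\right) N{\left(-5,-1 \right)} G = \left(50 - 73\right) \left(6 + 2 \left(-5\right)\right) \left(- \frac{11}{5}\right) = - 23 \left(6 - 10\right) \left(- \frac{11}{5}\right) = - 23 \left(\left(-4\right) \left(- \frac{11}{5}\right)\right) = \left(-23\right) \frac{44}{5} = - \frac{1012}{5}$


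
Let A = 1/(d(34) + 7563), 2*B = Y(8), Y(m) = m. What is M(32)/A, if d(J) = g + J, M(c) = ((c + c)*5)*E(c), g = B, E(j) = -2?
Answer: -4864640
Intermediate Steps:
B = 4 (B = (½)*8 = 4)
g = 4
M(c) = -20*c (M(c) = ((c + c)*5)*(-2) = ((2*c)*5)*(-2) = (10*c)*(-2) = -20*c)
d(J) = 4 + J
A = 1/7601 (A = 1/((4 + 34) + 7563) = 1/(38 + 7563) = 1/7601 ≈ 0.00013156)
M(32)/A = (-20*32)/(1/7601) = -640*7601 = -4864640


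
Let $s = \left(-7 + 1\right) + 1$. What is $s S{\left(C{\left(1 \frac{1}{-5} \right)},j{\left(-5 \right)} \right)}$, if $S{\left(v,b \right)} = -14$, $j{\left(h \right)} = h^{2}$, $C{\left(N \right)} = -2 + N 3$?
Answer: $70$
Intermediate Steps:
$C{\left(N \right)} = -2 + 3 N$
$s = -5$ ($s = -6 + 1 = -5$)
$s S{\left(C{\left(1 \frac{1}{-5} \right)},j{\left(-5 \right)} \right)} = \left(-5\right) \left(-14\right) = 70$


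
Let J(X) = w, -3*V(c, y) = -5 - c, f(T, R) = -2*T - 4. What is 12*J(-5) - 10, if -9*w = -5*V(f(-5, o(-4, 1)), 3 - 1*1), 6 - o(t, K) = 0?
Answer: 130/9 ≈ 14.444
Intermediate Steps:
o(t, K) = 6 (o(t, K) = 6 - 1*0 = 6 + 0 = 6)
f(T, R) = -4 - 2*T
V(c, y) = 5/3 + c/3 (V(c, y) = -(-5 - c)/3 = 5/3 + c/3)
w = 55/27 (w = -(-5)*(5/3 + (-4 - 2*(-5))/3)/9 = -(-5)*(5/3 + (-4 + 10)/3)/9 = -(-5)*(5/3 + (1/3)*6)/9 = -(-5)*(5/3 + 2)/9 = -(-5)*11/(9*3) = -1/9*(-55/3) = 55/27 ≈ 2.0370)
J(X) = 55/27
12*J(-5) - 10 = 12*(55/27) - 10 = 220/9 - 10 = 130/9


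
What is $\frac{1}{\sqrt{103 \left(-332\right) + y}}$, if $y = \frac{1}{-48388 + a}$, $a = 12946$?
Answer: $- \frac{3 i \sqrt{4772756104754}}{1211974633} \approx - 0.0054077 i$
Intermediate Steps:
$y = - \frac{1}{35442}$ ($y = \frac{1}{-48388 + 12946} = \frac{1}{-35442} = - \frac{1}{35442} \approx -2.8215 \cdot 10^{-5}$)
$\frac{1}{\sqrt{103 \left(-332\right) + y}} = \frac{1}{\sqrt{103 \left(-332\right) - \frac{1}{35442}}} = \frac{1}{\sqrt{-34196 - \frac{1}{35442}}} = \frac{1}{\sqrt{- \frac{1211974633}{35442}}} = \frac{1}{\frac{1}{11814} i \sqrt{4772756104754}} = - \frac{3 i \sqrt{4772756104754}}{1211974633}$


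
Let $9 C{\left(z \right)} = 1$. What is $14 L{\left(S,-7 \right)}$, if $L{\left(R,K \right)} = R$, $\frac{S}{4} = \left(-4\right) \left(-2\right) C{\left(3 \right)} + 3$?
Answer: $\frac{1960}{9} \approx 217.78$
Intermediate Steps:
$C{\left(z \right)} = \frac{1}{9}$ ($C{\left(z \right)} = \frac{1}{9} \cdot 1 = \frac{1}{9}$)
$S = \frac{140}{9}$ ($S = 4 \left(\left(-4\right) \left(-2\right) \frac{1}{9} + 3\right) = 4 \left(8 \cdot \frac{1}{9} + 3\right) = 4 \left(\frac{8}{9} + 3\right) = 4 \cdot \frac{35}{9} = \frac{140}{9} \approx 15.556$)
$14 L{\left(S,-7 \right)} = 14 \cdot \frac{140}{9} = \frac{1960}{9}$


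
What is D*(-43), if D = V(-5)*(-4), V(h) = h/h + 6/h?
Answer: -172/5 ≈ -34.400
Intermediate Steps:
V(h) = 1 + 6/h
D = ⅘ (D = ((6 - 5)/(-5))*(-4) = -⅕*1*(-4) = -⅕*(-4) = ⅘ ≈ 0.80000)
D*(-43) = (⅘)*(-43) = -172/5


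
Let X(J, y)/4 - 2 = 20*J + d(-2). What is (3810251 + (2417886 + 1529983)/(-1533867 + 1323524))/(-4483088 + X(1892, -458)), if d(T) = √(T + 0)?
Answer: -108490049702389540/123338549876220693 - 100181959778*I*√2/123338549876220693 ≈ -0.87961 - 1.1487e-6*I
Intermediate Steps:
d(T) = √T
X(J, y) = 8 + 80*J + 4*I*√2 (X(J, y) = 8 + 4*(20*J + √(-2)) = 8 + 4*(20*J + I*√2) = 8 + (80*J + 4*I*√2) = 8 + 80*J + 4*I*√2)
(3810251 + (2417886 + 1529983)/(-1533867 + 1323524))/(-4483088 + X(1892, -458)) = (3810251 + (2417886 + 1529983)/(-1533867 + 1323524))/(-4483088 + (8 + 80*1892 + 4*I*√2)) = (3810251 + 3947869/(-210343))/(-4483088 + (8 + 151360 + 4*I*√2)) = (3810251 + 3947869*(-1/210343))/(-4483088 + (151368 + 4*I*√2)) = (3810251 - 3947869/210343)/(-4331720 + 4*I*√2) = 801455678224/(210343*(-4331720 + 4*I*√2))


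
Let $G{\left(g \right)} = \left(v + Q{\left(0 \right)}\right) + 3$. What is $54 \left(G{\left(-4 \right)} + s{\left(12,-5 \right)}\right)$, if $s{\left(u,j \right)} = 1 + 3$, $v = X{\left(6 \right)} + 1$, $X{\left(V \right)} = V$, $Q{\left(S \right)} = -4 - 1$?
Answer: $486$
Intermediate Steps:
$Q{\left(S \right)} = -5$
$v = 7$ ($v = 6 + 1 = 7$)
$G{\left(g \right)} = 5$ ($G{\left(g \right)} = \left(7 - 5\right) + 3 = 2 + 3 = 5$)
$s{\left(u,j \right)} = 4$
$54 \left(G{\left(-4 \right)} + s{\left(12,-5 \right)}\right) = 54 \left(5 + 4\right) = 54 \cdot 9 = 486$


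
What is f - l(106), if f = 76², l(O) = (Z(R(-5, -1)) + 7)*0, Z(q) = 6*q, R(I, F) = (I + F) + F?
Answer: 5776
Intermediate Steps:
R(I, F) = I + 2*F (R(I, F) = (F + I) + F = I + 2*F)
l(O) = 0 (l(O) = (6*(-5 + 2*(-1)) + 7)*0 = (6*(-5 - 2) + 7)*0 = (6*(-7) + 7)*0 = (-42 + 7)*0 = -35*0 = 0)
f = 5776
f - l(106) = 5776 - 1*0 = 5776 + 0 = 5776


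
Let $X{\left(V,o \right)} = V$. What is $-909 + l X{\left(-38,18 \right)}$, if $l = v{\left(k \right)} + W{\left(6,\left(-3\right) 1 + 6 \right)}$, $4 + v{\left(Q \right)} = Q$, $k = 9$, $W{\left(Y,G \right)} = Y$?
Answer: $-1327$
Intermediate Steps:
$v{\left(Q \right)} = -4 + Q$
$l = 11$ ($l = \left(-4 + 9\right) + 6 = 5 + 6 = 11$)
$-909 + l X{\left(-38,18 \right)} = -909 + 11 \left(-38\right) = -909 - 418 = -1327$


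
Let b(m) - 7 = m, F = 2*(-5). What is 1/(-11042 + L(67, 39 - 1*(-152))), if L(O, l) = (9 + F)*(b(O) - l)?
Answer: -1/10925 ≈ -9.1533e-5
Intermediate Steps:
F = -10
b(m) = 7 + m
L(O, l) = -7 + l - O (L(O, l) = (9 - 10)*((7 + O) - l) = -(7 + O - l) = -7 + l - O)
1/(-11042 + L(67, 39 - 1*(-152))) = 1/(-11042 + (-7 + (39 - 1*(-152)) - 1*67)) = 1/(-11042 + (-7 + (39 + 152) - 67)) = 1/(-11042 + (-7 + 191 - 67)) = 1/(-11042 + 117) = 1/(-10925) = -1/10925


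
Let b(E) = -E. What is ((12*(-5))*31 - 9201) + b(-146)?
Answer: -10915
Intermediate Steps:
((12*(-5))*31 - 9201) + b(-146) = ((12*(-5))*31 - 9201) - 1*(-146) = (-60*31 - 9201) + 146 = (-1860 - 9201) + 146 = -11061 + 146 = -10915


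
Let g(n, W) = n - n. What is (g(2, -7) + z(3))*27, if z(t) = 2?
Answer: 54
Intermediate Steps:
g(n, W) = 0
(g(2, -7) + z(3))*27 = (0 + 2)*27 = 2*27 = 54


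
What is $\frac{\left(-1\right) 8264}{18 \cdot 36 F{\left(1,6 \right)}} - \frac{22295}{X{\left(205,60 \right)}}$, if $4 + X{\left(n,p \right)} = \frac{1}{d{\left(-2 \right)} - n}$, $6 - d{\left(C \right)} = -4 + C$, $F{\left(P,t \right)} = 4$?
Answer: $\frac{1393352431}{250452} \approx 5563.4$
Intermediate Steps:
$d{\left(C \right)} = 10 - C$ ($d{\left(C \right)} = 6 - \left(-4 + C\right) = 10 - C$)
$X{\left(n,p \right)} = -4 + \frac{1}{12 - n}$ ($X{\left(n,p \right)} = -4 + \frac{1}{\left(10 - -2\right) - n} = -4 + \frac{1}{\left(10 + 2\right) - n} = -4 + \frac{1}{12 - n}$)
$\frac{\left(-1\right) 8264}{18 \cdot 36 F{\left(1,6 \right)}} - \frac{22295}{X{\left(205,60 \right)}} = \frac{\left(-1\right) 8264}{18 \cdot 36 \cdot 4} - \frac{22295}{\frac{1}{-12 + 205} \left(47 - 820\right)} = - \frac{8264}{648 \cdot 4} - \frac{22295}{\frac{1}{193} \left(47 - 820\right)} = - \frac{8264}{2592} - \frac{22295}{\frac{1}{193} \left(-773\right)} = \left(-8264\right) \frac{1}{2592} - \frac{22295}{- \frac{773}{193}} = - \frac{1033}{324} - - \frac{4302935}{773} = - \frac{1033}{324} + \frac{4302935}{773} = \frac{1393352431}{250452}$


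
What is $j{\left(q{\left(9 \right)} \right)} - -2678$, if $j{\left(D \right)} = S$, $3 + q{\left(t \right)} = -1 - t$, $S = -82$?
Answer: $2596$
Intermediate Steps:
$q{\left(t \right)} = -4 - t$ ($q{\left(t \right)} = -3 - \left(1 + t\right) = -4 - t$)
$j{\left(D \right)} = -82$
$j{\left(q{\left(9 \right)} \right)} - -2678 = -82 - -2678 = -82 + 2678 = 2596$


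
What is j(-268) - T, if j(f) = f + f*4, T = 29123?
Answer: -30463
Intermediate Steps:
j(f) = 5*f (j(f) = f + 4*f = 5*f)
j(-268) - T = 5*(-268) - 1*29123 = -1340 - 29123 = -30463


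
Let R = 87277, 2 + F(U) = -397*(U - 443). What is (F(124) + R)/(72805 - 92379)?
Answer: -106959/9787 ≈ -10.929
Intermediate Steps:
F(U) = 175869 - 397*U (F(U) = -2 - 397*(U - 443) = -2 - 397*(-443 + U) = -2 + (175871 - 397*U) = 175869 - 397*U)
(F(124) + R)/(72805 - 92379) = ((175869 - 397*124) + 87277)/(72805 - 92379) = ((175869 - 49228) + 87277)/(-19574) = (126641 + 87277)*(-1/19574) = 213918*(-1/19574) = -106959/9787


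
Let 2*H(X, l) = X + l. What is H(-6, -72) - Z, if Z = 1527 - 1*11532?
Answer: 9966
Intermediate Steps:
Z = -10005 (Z = 1527 - 11532 = -10005)
H(X, l) = X/2 + l/2 (H(X, l) = (X + l)/2 = X/2 + l/2)
H(-6, -72) - Z = ((½)*(-6) + (½)*(-72)) - 1*(-10005) = (-3 - 36) + 10005 = -39 + 10005 = 9966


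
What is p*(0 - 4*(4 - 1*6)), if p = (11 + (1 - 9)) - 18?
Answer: -120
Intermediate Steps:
p = -15 (p = (11 - 8) - 18 = 3 - 18 = -15)
p*(0 - 4*(4 - 1*6)) = -15*(0 - 4*(4 - 1*6)) = -15*(0 - 4*(4 - 6)) = -15*(0 - 4*(-2)) = -15*(0 + 8) = -15*8 = -120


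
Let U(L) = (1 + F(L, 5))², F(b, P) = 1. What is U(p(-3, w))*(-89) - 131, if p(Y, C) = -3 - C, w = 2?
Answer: -487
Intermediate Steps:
U(L) = 4 (U(L) = (1 + 1)² = 2² = 4)
U(p(-3, w))*(-89) - 131 = 4*(-89) - 131 = -356 - 131 = -487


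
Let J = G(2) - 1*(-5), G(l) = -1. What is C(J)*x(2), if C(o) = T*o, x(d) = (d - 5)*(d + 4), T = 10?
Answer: -720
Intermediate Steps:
x(d) = (-5 + d)*(4 + d)
J = 4 (J = -1 - 1*(-5) = -1 + 5 = 4)
C(o) = 10*o
C(J)*x(2) = (10*4)*(-20 + 2² - 1*2) = 40*(-20 + 4 - 2) = 40*(-18) = -720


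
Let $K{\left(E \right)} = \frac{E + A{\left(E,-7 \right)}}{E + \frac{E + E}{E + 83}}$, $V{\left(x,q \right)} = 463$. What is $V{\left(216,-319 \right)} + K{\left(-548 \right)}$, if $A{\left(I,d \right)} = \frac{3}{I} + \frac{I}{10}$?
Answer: $\frac{64529475067}{139040752} \approx 464.1$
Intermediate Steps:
$A{\left(I,d \right)} = \frac{3}{I} + \frac{I}{10}$ ($A{\left(I,d \right)} = \frac{3}{I} + I \frac{1}{10} = \frac{3}{I} + \frac{I}{10}$)
$K{\left(E \right)} = \frac{\frac{3}{E} + \frac{11 E}{10}}{E + \frac{2 E}{83 + E}}$ ($K{\left(E \right)} = \frac{E + \left(\frac{3}{E} + \frac{E}{10}\right)}{E + \frac{E + E}{E + 83}} = \frac{\frac{3}{E} + \frac{11 E}{10}}{E + \frac{2 E}{83 + E}}$)
$V{\left(216,-319 \right)} + K{\left(-548 \right)} = 463 + \frac{2490 + 11 \left(-548\right)^{3} + 30 \left(-548\right) + 913 \left(-548\right)^{2}}{10 \cdot 300304 \left(85 - 548\right)} = 463 + \frac{1}{10} \cdot \frac{1}{300304} \frac{1}{-463} \left(2490 + 11 \left(-164566592\right) - 16440 + 913 \cdot 300304\right) = 463 + \frac{1}{10} \cdot \frac{1}{300304} \left(- \frac{1}{463}\right) \left(2490 - 1810232512 - 16440 + 274177552\right) = 463 + \frac{1}{10} \cdot \frac{1}{300304} \left(- \frac{1}{463}\right) \left(-1536068910\right) = 463 + \frac{153606891}{139040752} = \frac{64529475067}{139040752}$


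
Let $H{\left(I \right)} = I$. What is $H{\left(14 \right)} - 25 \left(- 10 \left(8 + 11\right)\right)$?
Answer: $4764$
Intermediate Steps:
$H{\left(14 \right)} - 25 \left(- 10 \left(8 + 11\right)\right) = 14 - 25 \left(- 10 \left(8 + 11\right)\right) = 14 - 25 \left(\left(-10\right) 19\right) = 14 - -4750 = 14 + 4750 = 4764$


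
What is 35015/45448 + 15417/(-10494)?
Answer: -18512467/26496184 ≈ -0.69868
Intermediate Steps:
35015/45448 + 15417/(-10494) = 35015*(1/45448) + 15417*(-1/10494) = 35015/45448 - 1713/1166 = -18512467/26496184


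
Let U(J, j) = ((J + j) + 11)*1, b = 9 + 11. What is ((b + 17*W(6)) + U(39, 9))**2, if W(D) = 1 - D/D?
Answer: 6241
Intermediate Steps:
b = 20
U(J, j) = 11 + J + j (U(J, j) = (11 + J + j)*1 = 11 + J + j)
W(D) = 0 (W(D) = 1 - 1*1 = 1 - 1 = 0)
((b + 17*W(6)) + U(39, 9))**2 = ((20 + 17*0) + (11 + 39 + 9))**2 = ((20 + 0) + 59)**2 = (20 + 59)**2 = 79**2 = 6241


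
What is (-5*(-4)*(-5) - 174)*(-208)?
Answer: 56992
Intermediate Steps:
(-5*(-4)*(-5) - 174)*(-208) = (20*(-5) - 174)*(-208) = (-100 - 174)*(-208) = -274*(-208) = 56992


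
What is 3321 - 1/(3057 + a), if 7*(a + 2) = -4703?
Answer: 55400915/16682 ≈ 3321.0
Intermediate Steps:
a = -4717/7 (a = -2 + (⅐)*(-4703) = -2 - 4703/7 = -4717/7 ≈ -673.86)
3321 - 1/(3057 + a) = 3321 - 1/(3057 - 4717/7) = 3321 - 1/16682/7 = 3321 - 1*7/16682 = 3321 - 7/16682 = 55400915/16682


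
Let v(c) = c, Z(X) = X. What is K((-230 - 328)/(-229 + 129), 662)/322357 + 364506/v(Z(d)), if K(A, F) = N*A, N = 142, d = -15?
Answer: -195835081261/8058925 ≈ -24300.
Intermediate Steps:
K(A, F) = 142*A
K((-230 - 328)/(-229 + 129), 662)/322357 + 364506/v(Z(d)) = (142*((-230 - 328)/(-229 + 129)))/322357 + 364506/(-15) = (142*(-558/(-100)))*(1/322357) + 364506*(-1/15) = (142*(-558*(-1/100)))*(1/322357) - 121502/5 = (142*(279/50))*(1/322357) - 121502/5 = (19809/25)*(1/322357) - 121502/5 = 19809/8058925 - 121502/5 = -195835081261/8058925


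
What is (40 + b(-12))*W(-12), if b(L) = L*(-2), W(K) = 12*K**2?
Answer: 110592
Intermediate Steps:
b(L) = -2*L
(40 + b(-12))*W(-12) = (40 - 2*(-12))*(12*(-12)**2) = (40 + 24)*(12*144) = 64*1728 = 110592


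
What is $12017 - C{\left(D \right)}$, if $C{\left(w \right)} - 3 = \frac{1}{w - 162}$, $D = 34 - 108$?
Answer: $\frac{2835305}{236} \approx 12014.0$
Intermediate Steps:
$D = -74$
$C{\left(w \right)} = 3 + \frac{1}{-162 + w}$ ($C{\left(w \right)} = 3 + \frac{1}{w - 162} = 3 + \frac{1}{-162 + w}$)
$12017 - C{\left(D \right)} = 12017 - \frac{-485 + 3 \left(-74\right)}{-162 - 74} = 12017 - \frac{-485 - 222}{-236} = 12017 - \left(- \frac{1}{236}\right) \left(-707\right) = 12017 - \frac{707}{236} = \frac{2835305}{236}$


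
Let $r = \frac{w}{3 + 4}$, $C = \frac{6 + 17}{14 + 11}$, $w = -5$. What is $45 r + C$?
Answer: $- \frac{5464}{175} \approx -31.223$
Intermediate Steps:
$C = \frac{23}{25} \approx 0.92$
$r = - \frac{5}{7}$ ($r = - \frac{5}{3 + 4} = - \frac{5}{7} \approx -0.71429$)
$45 r + C = 45 \left(- \frac{5}{7}\right) + \frac{23}{25} = - \frac{225}{7} + \frac{23}{25} = - \frac{5464}{175}$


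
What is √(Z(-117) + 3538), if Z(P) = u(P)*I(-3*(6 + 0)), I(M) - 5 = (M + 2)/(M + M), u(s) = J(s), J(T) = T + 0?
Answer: √2901 ≈ 53.861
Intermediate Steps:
J(T) = T
u(s) = s
I(M) = 5 + (2 + M)/(2*M) (I(M) = 5 + (M + 2)/(M + M) = 5 + (2 + M)/((2*M)) = 5 + (2 + M)*(1/(2*M)) = 5 + (2 + M)/(2*M))
Z(P) = 49*P/9 (Z(P) = P*(11/2 + 1/(-3*(6 + 0))) = P*(11/2 + 1/(-3*6)) = P*(11/2 + 1/(-18)) = P*(11/2 - 1/18) = P*(49/9) = 49*P/9)
√(Z(-117) + 3538) = √((49/9)*(-117) + 3538) = √(-637 + 3538) = √2901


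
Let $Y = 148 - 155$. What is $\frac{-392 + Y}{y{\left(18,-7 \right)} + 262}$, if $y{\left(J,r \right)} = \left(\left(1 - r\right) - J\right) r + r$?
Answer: $- \frac{399}{325} \approx -1.2277$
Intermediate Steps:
$y{\left(J,r \right)} = r + r \left(1 - J - r\right)$ ($y{\left(J,r \right)} = \left(1 - J - r\right) r + r = r \left(1 - J - r\right) + r = r + r \left(1 - J - r\right)$)
$Y = -7$
$\frac{-392 + Y}{y{\left(18,-7 \right)} + 262} = \frac{-392 - 7}{- 7 \left(2 - 18 - -7\right) + 262} = - \frac{399}{- 7 \left(2 - 18 + 7\right) + 262} = - \frac{399}{\left(-7\right) \left(-9\right) + 262} = - \frac{399}{63 + 262} = - \frac{399}{325}$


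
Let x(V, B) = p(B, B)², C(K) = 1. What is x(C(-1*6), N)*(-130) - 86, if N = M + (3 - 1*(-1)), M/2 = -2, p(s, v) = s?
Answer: -86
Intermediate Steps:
M = -4 (M = 2*(-2) = -4)
N = 0 (N = -4 + (3 - 1*(-1)) = -4 + (3 + 1) = -4 + 4 = 0)
x(V, B) = B²
x(C(-1*6), N)*(-130) - 86 = 0²*(-130) - 86 = 0*(-130) - 86 = 0 - 86 = -86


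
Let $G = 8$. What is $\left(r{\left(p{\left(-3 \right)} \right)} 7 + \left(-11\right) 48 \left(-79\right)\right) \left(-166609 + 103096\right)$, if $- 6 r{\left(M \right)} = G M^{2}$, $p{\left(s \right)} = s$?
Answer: $-2643919164$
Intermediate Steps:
$r{\left(M \right)} = - \frac{4 M^{2}}{3}$ ($r{\left(M \right)} = - \frac{8 M^{2}}{6} = - \frac{4 M^{2}}{3}$)
$\left(r{\left(p{\left(-3 \right)} \right)} 7 + \left(-11\right) 48 \left(-79\right)\right) \left(-166609 + 103096\right) = \left(- \frac{4 \left(-3\right)^{2}}{3} \cdot 7 + \left(-11\right) 48 \left(-79\right)\right) \left(-166609 + 103096\right) = \left(\left(- \frac{4}{3}\right) 9 \cdot 7 - -41712\right) \left(-63513\right) = \left(\left(-12\right) 7 + 41712\right) \left(-63513\right) = \left(-84 + 41712\right) \left(-63513\right) = 41628 \left(-63513\right) = -2643919164$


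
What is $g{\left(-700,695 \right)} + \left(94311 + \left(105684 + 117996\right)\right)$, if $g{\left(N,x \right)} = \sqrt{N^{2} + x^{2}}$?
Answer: $317991 + 5 \sqrt{38921} \approx 3.1898 \cdot 10^{5}$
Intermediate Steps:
$g{\left(-700,695 \right)} + \left(94311 + \left(105684 + 117996\right)\right) = \sqrt{\left(-700\right)^{2} + 695^{2}} + \left(94311 + \left(105684 + 117996\right)\right) = \sqrt{490000 + 483025} + \left(94311 + 223680\right) = \sqrt{973025} + 317991 = 5 \sqrt{38921} + 317991 = 317991 + 5 \sqrt{38921}$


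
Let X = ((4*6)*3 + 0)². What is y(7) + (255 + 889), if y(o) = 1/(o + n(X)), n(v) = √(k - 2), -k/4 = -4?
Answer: 5721/5 - √14/35 ≈ 1144.1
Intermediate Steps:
k = 16 (k = -4*(-4) = 16)
X = 5184 (X = (24*3 + 0)² = (72 + 0)² = 72² = 5184)
n(v) = √14 (n(v) = √(16 - 2) = √14)
y(o) = 1/(o + √14)
y(7) + (255 + 889) = 1/(7 + √14) + (255 + 889) = 1/(7 + √14) + 1144 = 1144 + 1/(7 + √14)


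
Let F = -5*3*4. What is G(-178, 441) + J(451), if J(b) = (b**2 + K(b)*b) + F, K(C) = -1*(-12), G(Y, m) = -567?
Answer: 208186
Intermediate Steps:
F = -60 (F = -15*4 = -60)
K(C) = 12
J(b) = -60 + b**2 + 12*b (J(b) = (b**2 + 12*b) - 60 = -60 + b**2 + 12*b)
G(-178, 441) + J(451) = -567 + (-60 + 451**2 + 12*451) = -567 + (-60 + 203401 + 5412) = -567 + 208753 = 208186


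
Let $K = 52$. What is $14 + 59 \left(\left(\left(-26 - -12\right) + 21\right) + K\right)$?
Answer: $3495$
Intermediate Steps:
$14 + 59 \left(\left(\left(-26 - -12\right) + 21\right) + K\right) = 14 + 59 \left(\left(\left(-26 - -12\right) + 21\right) + 52\right) = 14 + 59 \left(\left(\left(-26 + 12\right) + 21\right) + 52\right) = 14 + 59 \left(\left(-14 + 21\right) + 52\right) = 14 + 59 \left(7 + 52\right) = 14 + 59 \cdot 59 = 14 + 3481 = 3495$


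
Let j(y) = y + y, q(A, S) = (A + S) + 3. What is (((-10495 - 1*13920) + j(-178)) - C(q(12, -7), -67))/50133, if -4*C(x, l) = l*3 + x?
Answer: -99277/200532 ≈ -0.49507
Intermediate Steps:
q(A, S) = 3 + A + S
C(x, l) = -3*l/4 - x/4 (C(x, l) = -(l*3 + x)/4 = -(3*l + x)/4 = -(x + 3*l)/4 = -3*l/4 - x/4)
j(y) = 2*y
(((-10495 - 1*13920) + j(-178)) - C(q(12, -7), -67))/50133 = (((-10495 - 1*13920) + 2*(-178)) - (-¾*(-67) - (3 + 12 - 7)/4))/50133 = (((-10495 - 13920) - 356) - (201/4 - ¼*8))*(1/50133) = ((-24415 - 356) - (201/4 - 2))*(1/50133) = (-24771 - 1*193/4)*(1/50133) = (-24771 - 193/4)*(1/50133) = -99277/4*1/50133 = -99277/200532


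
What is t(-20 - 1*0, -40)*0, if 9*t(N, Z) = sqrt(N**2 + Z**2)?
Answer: 0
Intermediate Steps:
t(N, Z) = sqrt(N**2 + Z**2)/9
t(-20 - 1*0, -40)*0 = (sqrt((-20 - 1*0)**2 + (-40)**2)/9)*0 = (sqrt((-20 + 0)**2 + 1600)/9)*0 = (sqrt((-20)**2 + 1600)/9)*0 = (sqrt(400 + 1600)/9)*0 = (sqrt(2000)/9)*0 = ((20*sqrt(5))/9)*0 = (20*sqrt(5)/9)*0 = 0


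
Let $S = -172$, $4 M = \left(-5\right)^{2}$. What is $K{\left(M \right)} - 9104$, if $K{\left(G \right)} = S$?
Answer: $-9276$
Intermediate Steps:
$M = \frac{25}{4}$ ($M = \frac{\left(-5\right)^{2}}{4} = \frac{1}{4} \cdot 25 = \frac{25}{4} \approx 6.25$)
$K{\left(G \right)} = -172$
$K{\left(M \right)} - 9104 = -172 - 9104 = -9276$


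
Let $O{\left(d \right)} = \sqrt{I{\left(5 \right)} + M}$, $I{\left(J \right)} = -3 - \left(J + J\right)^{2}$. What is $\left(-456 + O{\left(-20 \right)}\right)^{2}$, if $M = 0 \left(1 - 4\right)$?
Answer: $\left(456 - i \sqrt{103}\right)^{2} \approx 2.0783 \cdot 10^{5} - 9255.8 i$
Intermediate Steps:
$I{\left(J \right)} = -3 - 4 J^{2}$ ($I{\left(J \right)} = -3 - \left(2 J\right)^{2} = -3 - 4 J^{2}$)
$M = 0$ ($M = 0 \left(-3\right) = 0$)
$O{\left(d \right)} = i \sqrt{103}$ ($O{\left(d \right)} = \sqrt{\left(-3 - 4 \cdot 5^{2}\right) + 0} = \sqrt{\left(-3 - 100\right) + 0} = \sqrt{-103 + 0} = \sqrt{-103} = i \sqrt{103}$)
$\left(-456 + O{\left(-20 \right)}\right)^{2} = \left(-456 + i \sqrt{103}\right)^{2}$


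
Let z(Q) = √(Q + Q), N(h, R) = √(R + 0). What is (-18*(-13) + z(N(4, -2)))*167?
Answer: 39078 + 167*2^(¾)*√I ≈ 39277.0 + 198.6*I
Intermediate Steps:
N(h, R) = √R
z(Q) = √2*√Q (z(Q) = √(2*Q) = √2*√Q)
(-18*(-13) + z(N(4, -2)))*167 = (-18*(-13) + √2*√(√(-2)))*167 = (234 + √2*√(I*√2))*167 = (234 + √2*(2^(¼)*√I))*167 = (234 + 2^(¾)*√I)*167 = 39078 + 167*2^(¾)*√I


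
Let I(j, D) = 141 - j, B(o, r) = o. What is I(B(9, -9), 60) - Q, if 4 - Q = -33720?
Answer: -33592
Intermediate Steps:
Q = 33724 (Q = 4 - 1*(-33720) = 4 + 33720 = 33724)
I(B(9, -9), 60) - Q = (141 - 1*9) - 1*33724 = (141 - 9) - 33724 = 132 - 33724 = -33592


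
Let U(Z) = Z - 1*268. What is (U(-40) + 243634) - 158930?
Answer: 84396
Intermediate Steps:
U(Z) = -268 + Z (U(Z) = Z - 268 = -268 + Z)
(U(-40) + 243634) - 158930 = ((-268 - 40) + 243634) - 158930 = (-308 + 243634) - 158930 = 243326 - 158930 = 84396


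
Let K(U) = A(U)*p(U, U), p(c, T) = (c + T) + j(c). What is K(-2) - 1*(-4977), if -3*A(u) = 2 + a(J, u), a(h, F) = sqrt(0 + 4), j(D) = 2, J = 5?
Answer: 14939/3 ≈ 4979.7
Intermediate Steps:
p(c, T) = 2 + T + c (p(c, T) = (c + T) + 2 = (T + c) + 2 = 2 + T + c)
a(h, F) = 2 (a(h, F) = sqrt(4) = 2)
A(u) = -4/3 (A(u) = -(2 + 2)/3 = -1/3*4 = -4/3)
K(U) = -8/3 - 8*U/3 (K(U) = -4*(2 + U + U)/3 = -4*(2 + 2*U)/3 = -8/3 - 8*U/3)
K(-2) - 1*(-4977) = (-8/3 - 8/3*(-2)) - 1*(-4977) = (-8/3 + 16/3) + 4977 = 8/3 + 4977 = 14939/3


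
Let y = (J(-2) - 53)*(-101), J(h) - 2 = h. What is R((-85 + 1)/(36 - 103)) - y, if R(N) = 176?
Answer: -5177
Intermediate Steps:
J(h) = 2 + h
y = 5353 (y = ((2 - 2) - 53)*(-101) = (0 - 53)*(-101) = -53*(-101) = 5353)
R((-85 + 1)/(36 - 103)) - y = 176 - 1*5353 = 176 - 5353 = -5177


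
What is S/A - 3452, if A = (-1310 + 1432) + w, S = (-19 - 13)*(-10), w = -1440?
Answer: -2275028/659 ≈ -3452.2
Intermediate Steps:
S = 320 (S = -32*(-10) = 320)
A = -1318 (A = (-1310 + 1432) - 1440 = 122 - 1440 = -1318)
S/A - 3452 = 320/(-1318) - 3452 = 320*(-1/1318) - 3452 = -160/659 - 3452 = -2275028/659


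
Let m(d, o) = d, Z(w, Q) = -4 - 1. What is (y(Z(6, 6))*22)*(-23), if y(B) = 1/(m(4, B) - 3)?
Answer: -506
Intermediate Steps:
Z(w, Q) = -5
y(B) = 1 (y(B) = 1/(4 - 3) = 1/1 = 1)
(y(Z(6, 6))*22)*(-23) = (1*22)*(-23) = 22*(-23) = -506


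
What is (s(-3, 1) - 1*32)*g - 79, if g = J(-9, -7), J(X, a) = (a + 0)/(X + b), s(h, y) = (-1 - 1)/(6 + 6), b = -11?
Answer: -10831/120 ≈ -90.258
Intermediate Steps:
s(h, y) = -⅙ (s(h, y) = -2/12 = -2*1/12 = -⅙)
J(X, a) = a/(-11 + X) (J(X, a) = (a + 0)/(X - 11) = a/(-11 + X))
g = 7/20 (g = -7/(-11 - 9) = -7/(-20) = -7*(-1/20) = 7/20 ≈ 0.35000)
(s(-3, 1) - 1*32)*g - 79 = (-⅙ - 1*32)*(7/20) - 79 = (-⅙ - 32)*(7/20) - 79 = -193/6*7/20 - 79 = -1351/120 - 79 = -10831/120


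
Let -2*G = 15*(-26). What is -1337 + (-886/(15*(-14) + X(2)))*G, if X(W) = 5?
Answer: -20263/41 ≈ -494.22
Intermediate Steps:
G = 195 (G = -15*(-26)/2 = -½*(-390) = 195)
-1337 + (-886/(15*(-14) + X(2)))*G = -1337 - 886/(15*(-14) + 5)*195 = -1337 - 886/(-210 + 5)*195 = -1337 - 886/(-205)*195 = -1337 - 886*(-1/205)*195 = -1337 + (886/205)*195 = -1337 + 34554/41 = -20263/41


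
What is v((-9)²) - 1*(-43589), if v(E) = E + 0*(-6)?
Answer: 43670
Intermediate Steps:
v(E) = E (v(E) = E + 0 = E)
v((-9)²) - 1*(-43589) = (-9)² - 1*(-43589) = 81 + 43589 = 43670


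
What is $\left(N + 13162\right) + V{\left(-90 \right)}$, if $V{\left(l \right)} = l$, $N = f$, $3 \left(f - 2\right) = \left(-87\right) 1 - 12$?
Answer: $13041$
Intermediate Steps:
$f = -31$ ($f = 2 + \frac{\left(-87\right) 1 - 12}{3} = 2 + \frac{-87 - 12}{3} = 2 + \frac{1}{3} \left(-99\right) = 2 - 33 = -31$)
$N = -31$
$\left(N + 13162\right) + V{\left(-90 \right)} = \left(-31 + 13162\right) - 90 = 13131 - 90 = 13041$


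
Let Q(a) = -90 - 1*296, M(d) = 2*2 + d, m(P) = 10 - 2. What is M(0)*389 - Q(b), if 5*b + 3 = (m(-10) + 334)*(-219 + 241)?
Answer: 1942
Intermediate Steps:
m(P) = 8
M(d) = 4 + d
b = 7521/5 (b = -⅗ + ((8 + 334)*(-219 + 241))/5 = -⅗ + (342*22)/5 = -⅗ + (⅕)*7524 = -⅗ + 7524/5 = 7521/5 ≈ 1504.2)
Q(a) = -386 (Q(a) = -90 - 296 = -386)
M(0)*389 - Q(b) = (4 + 0)*389 - 1*(-386) = 4*389 + 386 = 1556 + 386 = 1942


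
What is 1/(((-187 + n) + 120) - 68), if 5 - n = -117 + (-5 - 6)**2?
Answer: -1/134 ≈ -0.0074627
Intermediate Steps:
n = 1 (n = 5 - (-117 + (-5 - 6)**2) = 5 - (-117 + (-11)**2) = 5 - (-117 + 121) = 5 - 1*4 = 5 - 4 = 1)
1/(((-187 + n) + 120) - 68) = 1/(((-187 + 1) + 120) - 68) = 1/((-186 + 120) - 68) = 1/(-66 - 68) = 1/(-134) = -1/134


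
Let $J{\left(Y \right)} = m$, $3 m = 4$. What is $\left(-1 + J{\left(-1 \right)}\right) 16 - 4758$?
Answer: $- \frac{14258}{3} \approx -4752.7$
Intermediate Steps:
$m = \frac{4}{3}$ ($m = \frac{1}{3} \cdot 4 = \frac{4}{3} \approx 1.3333$)
$J{\left(Y \right)} = \frac{4}{3}$
$\left(-1 + J{\left(-1 \right)}\right) 16 - 4758 = \left(-1 + \frac{4}{3}\right) 16 - 4758 = \frac{1}{3} \cdot 16 - 4758 = \frac{16}{3} - 4758 = - \frac{14258}{3}$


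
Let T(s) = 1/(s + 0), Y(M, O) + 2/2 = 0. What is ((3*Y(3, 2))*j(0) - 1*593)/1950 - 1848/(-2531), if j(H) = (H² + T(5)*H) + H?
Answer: 2102717/4935450 ≈ 0.42604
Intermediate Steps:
Y(M, O) = -1 (Y(M, O) = -1 + 0 = -1)
T(s) = 1/s
j(H) = H² + 6*H/5 (j(H) = (H² + H/5) + H = H² + 6*H/5)
((3*Y(3, 2))*j(0) - 1*593)/1950 - 1848/(-2531) = ((3*(-1))*((⅕)*0*(6 + 5*0)) - 1*593)/1950 - 1848/(-2531) = (-3*0*(6 + 0)/5 - 593)*(1/1950) - 1848*(-1/2531) = (-3*0*6/5 - 593)*(1/1950) + 1848/2531 = (-3*0 - 593)*(1/1950) + 1848/2531 = (0 - 593)*(1/1950) + 1848/2531 = -593*1/1950 + 1848/2531 = -593/1950 + 1848/2531 = 2102717/4935450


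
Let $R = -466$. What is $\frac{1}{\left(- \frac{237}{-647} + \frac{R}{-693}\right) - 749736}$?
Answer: $- \frac{448371}{336159414313} \approx -1.3338 \cdot 10^{-6}$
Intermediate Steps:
$\frac{1}{\left(- \frac{237}{-647} + \frac{R}{-693}\right) - 749736} = \frac{1}{\left(- \frac{237}{-647} - \frac{466}{-693}\right) - 749736} = \frac{1}{\left(\left(-237\right) \left(- \frac{1}{647}\right) - - \frac{466}{693}\right) - 749736} = \frac{1}{\left(\frac{237}{647} + \frac{466}{693}\right) - 749736} = \frac{1}{\frac{465743}{448371} - 749736} = \frac{1}{- \frac{336159414313}{448371}} = - \frac{448371}{336159414313}$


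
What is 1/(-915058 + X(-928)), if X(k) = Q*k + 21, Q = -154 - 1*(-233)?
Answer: -1/988349 ≈ -1.0118e-6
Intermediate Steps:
Q = 79 (Q = -154 + 233 = 79)
X(k) = 21 + 79*k (X(k) = 79*k + 21 = 21 + 79*k)
1/(-915058 + X(-928)) = 1/(-915058 + (21 + 79*(-928))) = 1/(-915058 + (21 - 73312)) = 1/(-915058 - 73291) = 1/(-988349) = -1/988349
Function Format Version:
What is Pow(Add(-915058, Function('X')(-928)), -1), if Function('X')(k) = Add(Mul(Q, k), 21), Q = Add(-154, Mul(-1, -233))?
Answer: Rational(-1, 988349) ≈ -1.0118e-6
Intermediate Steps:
Q = 79 (Q = Add(-154, 233) = 79)
Function('X')(k) = Add(21, Mul(79, k)) (Function('X')(k) = Add(Mul(79, k), 21) = Add(21, Mul(79, k)))
Pow(Add(-915058, Function('X')(-928)), -1) = Pow(Add(-915058, Add(21, Mul(79, -928))), -1) = Pow(Add(-915058, Add(21, -73312)), -1) = Pow(Add(-915058, -73291), -1) = Pow(-988349, -1) = Rational(-1, 988349)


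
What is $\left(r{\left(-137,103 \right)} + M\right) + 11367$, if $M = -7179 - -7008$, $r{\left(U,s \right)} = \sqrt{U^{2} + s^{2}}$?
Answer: $11196 + \sqrt{29378} \approx 11367.0$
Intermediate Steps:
$M = -171$ ($M = -7179 + 7008 = -171$)
$\left(r{\left(-137,103 \right)} + M\right) + 11367 = \left(\sqrt{\left(-137\right)^{2} + 103^{2}} - 171\right) + 11367 = \left(\sqrt{18769 + 10609} - 171\right) + 11367 = \left(\sqrt{29378} - 171\right) + 11367 = \left(-171 + \sqrt{29378}\right) + 11367 = 11196 + \sqrt{29378}$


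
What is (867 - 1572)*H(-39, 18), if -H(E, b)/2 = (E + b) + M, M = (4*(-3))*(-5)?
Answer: 54990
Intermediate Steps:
M = 60 (M = -12*(-5) = 60)
H(E, b) = -120 - 2*E - 2*b (H(E, b) = -2*((E + b) + 60) = -2*(60 + E + b) = -120 - 2*E - 2*b)
(867 - 1572)*H(-39, 18) = (867 - 1572)*(-120 - 2*(-39) - 2*18) = -705*(-120 + 78 - 36) = -705*(-78) = 54990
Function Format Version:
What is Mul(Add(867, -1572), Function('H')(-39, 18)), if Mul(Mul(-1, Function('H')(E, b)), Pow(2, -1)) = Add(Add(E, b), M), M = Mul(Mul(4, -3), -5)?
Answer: 54990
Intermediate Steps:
M = 60 (M = Mul(-12, -5) = 60)
Function('H')(E, b) = Add(-120, Mul(-2, E), Mul(-2, b)) (Function('H')(E, b) = Mul(-2, Add(Add(E, b), 60)) = Mul(-2, Add(60, E, b)) = Add(-120, Mul(-2, E), Mul(-2, b)))
Mul(Add(867, -1572), Function('H')(-39, 18)) = Mul(Add(867, -1572), Add(-120, Mul(-2, -39), Mul(-2, 18))) = Mul(-705, Add(-120, 78, -36)) = Mul(-705, -78) = 54990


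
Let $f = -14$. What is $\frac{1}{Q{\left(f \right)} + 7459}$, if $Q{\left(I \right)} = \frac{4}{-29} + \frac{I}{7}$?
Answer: $\frac{29}{216249} \approx 0.0001341$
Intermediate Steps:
$Q{\left(I \right)} = - \frac{4}{29} + \frac{I}{7}$ ($Q{\left(I \right)} = 4 \left(- \frac{1}{29}\right) + I \frac{1}{7} = - \frac{4}{29} + \frac{I}{7}$)
$\frac{1}{Q{\left(f \right)} + 7459} = \frac{1}{\left(- \frac{4}{29} + \frac{1}{7} \left(-14\right)\right) + 7459} = \frac{1}{\left(- \frac{4}{29} - 2\right) + 7459} = \frac{1}{- \frac{62}{29} + 7459} = \frac{1}{\frac{216249}{29}} = \frac{29}{216249}$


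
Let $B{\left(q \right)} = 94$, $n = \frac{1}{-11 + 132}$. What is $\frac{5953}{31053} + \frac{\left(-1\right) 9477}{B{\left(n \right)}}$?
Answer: $- \frac{293729699}{2918982} \approx -100.63$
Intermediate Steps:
$n = \frac{1}{121} \approx 0.0082645$
$\frac{5953}{31053} + \frac{\left(-1\right) 9477}{B{\left(n \right)}} = \frac{5953}{31053} + \frac{\left(-1\right) 9477}{94} = 5953 \cdot \frac{1}{31053} - \frac{9477}{94} = \frac{5953}{31053} - \frac{9477}{94} = - \frac{293729699}{2918982}$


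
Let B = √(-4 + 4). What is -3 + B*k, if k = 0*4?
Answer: -3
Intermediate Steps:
B = 0 (B = √0 = 0)
k = 0
-3 + B*k = -3 + 0*0 = -3 + 0 = -3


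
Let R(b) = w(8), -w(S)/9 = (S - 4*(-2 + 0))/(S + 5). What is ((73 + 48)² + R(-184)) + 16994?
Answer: 411111/13 ≈ 31624.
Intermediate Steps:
w(S) = -9*(8 + S)/(5 + S) (w(S) = -9*(S - 4*(-2 + 0))/(S + 5) = -9*(S - 4*(-2))/(5 + S) = -9*(S + 8)/(5 + S) = -9*(8 + S)/(5 + S))
R(b) = -144/13 (R(b) = 9*(-8 - 1*8)/(5 + 8) = 9*(-8 - 8)/13 = 9*(1/13)*(-16) = -144/13)
((73 + 48)² + R(-184)) + 16994 = ((73 + 48)² - 144/13) + 16994 = (121² - 144/13) + 16994 = (14641 - 144/13) + 16994 = 190189/13 + 16994 = 411111/13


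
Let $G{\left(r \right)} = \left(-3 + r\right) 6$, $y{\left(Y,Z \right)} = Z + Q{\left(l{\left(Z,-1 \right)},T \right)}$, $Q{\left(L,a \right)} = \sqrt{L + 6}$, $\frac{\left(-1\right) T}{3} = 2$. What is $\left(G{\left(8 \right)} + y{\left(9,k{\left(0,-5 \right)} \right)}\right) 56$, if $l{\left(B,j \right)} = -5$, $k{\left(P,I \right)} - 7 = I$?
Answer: $1848$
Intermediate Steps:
$T = -6$ ($T = \left(-3\right) 2 = -6$)
$k{\left(P,I \right)} = 7 + I$
$Q{\left(L,a \right)} = \sqrt{6 + L}$
$y{\left(Y,Z \right)} = 1 + Z$ ($y{\left(Y,Z \right)} = Z + \sqrt{6 - 5} = Z + \sqrt{1} = Z + 1 = 1 + Z$)
$G{\left(r \right)} = -18 + 6 r$
$\left(G{\left(8 \right)} + y{\left(9,k{\left(0,-5 \right)} \right)}\right) 56 = \left(\left(-18 + 6 \cdot 8\right) + \left(1 + \left(7 - 5\right)\right)\right) 56 = \left(\left(-18 + 48\right) + \left(1 + 2\right)\right) 56 = \left(30 + 3\right) 56 = 33 \cdot 56 = 1848$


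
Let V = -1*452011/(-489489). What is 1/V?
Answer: 69927/64573 ≈ 1.0829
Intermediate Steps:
V = 64573/69927 (V = -452011*(-1/489489) = 64573/69927 ≈ 0.92343)
1/V = 1/(64573/69927) = 69927/64573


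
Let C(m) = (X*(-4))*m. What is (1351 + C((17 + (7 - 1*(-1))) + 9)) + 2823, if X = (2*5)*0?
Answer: 4174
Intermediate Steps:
X = 0 (X = 10*0 = 0)
C(m) = 0 (C(m) = (0*(-4))*m = 0*m = 0)
(1351 + C((17 + (7 - 1*(-1))) + 9)) + 2823 = (1351 + 0) + 2823 = 1351 + 2823 = 4174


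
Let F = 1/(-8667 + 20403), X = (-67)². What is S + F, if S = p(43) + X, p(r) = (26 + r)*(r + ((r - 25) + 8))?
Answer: 108558001/11736 ≈ 9250.0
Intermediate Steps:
X = 4489
p(r) = (-17 + 2*r)*(26 + r) (p(r) = (26 + r)*(r + ((-25 + r) + 8)) = (26 + r)*(r + (-17 + r)) = (26 + r)*(-17 + 2*r) = (-17 + 2*r)*(26 + r))
S = 9250 (S = (-442 + 2*43² + 35*43) + 4489 = (-442 + 2*1849 + 1505) + 4489 = (-442 + 3698 + 1505) + 4489 = 4761 + 4489 = 9250)
F = 1/11736 ≈ 8.5208e-5
S + F = 9250 + 1/11736 = 108558001/11736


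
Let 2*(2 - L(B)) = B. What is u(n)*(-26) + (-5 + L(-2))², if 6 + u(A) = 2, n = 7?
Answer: 108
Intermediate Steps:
L(B) = 2 - B/2
u(A) = -4 (u(A) = -6 + 2 = -4)
u(n)*(-26) + (-5 + L(-2))² = -4*(-26) + (-5 + (2 - ½*(-2)))² = 104 + (-5 + (2 + 1))² = 104 + (-5 + 3)² = 104 + (-2)² = 104 + 4 = 108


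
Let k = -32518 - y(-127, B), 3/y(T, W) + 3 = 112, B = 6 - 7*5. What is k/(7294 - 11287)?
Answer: 3544465/435237 ≈ 8.1438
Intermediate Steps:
B = -29 (B = 6 - 35 = -29)
y(T, W) = 3/109 (y(T, W) = 3/(-3 + 112) = 3/109)
k = -3544465/109 (k = -32518 - 1*3/109 = -32518 - 3/109 = -3544465/109 ≈ -32518.)
k/(7294 - 11287) = -3544465/(109*(7294 - 11287)) = -3544465/109/(-3993) = -3544465/109*(-1/3993) = 3544465/435237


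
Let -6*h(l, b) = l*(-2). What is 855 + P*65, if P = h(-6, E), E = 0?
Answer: 725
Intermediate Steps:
h(l, b) = l/3 (h(l, b) = -l*(-2)/6 = -(-1)*l/3 = l/3)
P = -2 (P = (⅓)*(-6) = -2)
855 + P*65 = 855 - 2*65 = 855 - 130 = 725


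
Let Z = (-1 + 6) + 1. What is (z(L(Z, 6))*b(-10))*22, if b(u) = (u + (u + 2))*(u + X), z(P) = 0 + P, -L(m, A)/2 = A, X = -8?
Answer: -85536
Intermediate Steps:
Z = 6 (Z = 5 + 1 = 6)
L(m, A) = -2*A
z(P) = P
b(u) = (-8 + u)*(2 + 2*u) (b(u) = (u + (u + 2))*(u - 8) = (u + (2 + u))*(-8 + u) = (2 + 2*u)*(-8 + u) = (-8 + u)*(2 + 2*u))
(z(L(Z, 6))*b(-10))*22 = ((-2*6)*(-16 - 14*(-10) + 2*(-10)**2))*22 = -12*(-16 + 140 + 2*100)*22 = -12*(-16 + 140 + 200)*22 = -12*324*22 = -3888*22 = -85536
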